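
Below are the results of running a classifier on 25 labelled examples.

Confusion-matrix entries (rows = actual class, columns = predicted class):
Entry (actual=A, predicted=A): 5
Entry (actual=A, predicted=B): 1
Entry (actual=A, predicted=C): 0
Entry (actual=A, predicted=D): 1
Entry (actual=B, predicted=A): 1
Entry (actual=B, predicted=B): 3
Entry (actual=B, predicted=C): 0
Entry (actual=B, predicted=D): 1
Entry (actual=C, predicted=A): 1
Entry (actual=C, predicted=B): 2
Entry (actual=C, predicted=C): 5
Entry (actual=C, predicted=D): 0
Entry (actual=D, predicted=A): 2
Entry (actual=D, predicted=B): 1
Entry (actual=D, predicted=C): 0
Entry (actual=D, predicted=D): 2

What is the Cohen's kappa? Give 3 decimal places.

Observed agreement pₒ = trace/N = 15/25 = 0.6000
Expected agreement pₑ = Σ (rowᵢ·colᵢ)/N² = (7·9 + 5·7 + 8·5 + 5·4)/25² = 0.2528
κ = (pₒ − pₑ)/(1 − pₑ) = (0.6000 − 0.2528)/(1 − 0.2528) = 0.465

0.465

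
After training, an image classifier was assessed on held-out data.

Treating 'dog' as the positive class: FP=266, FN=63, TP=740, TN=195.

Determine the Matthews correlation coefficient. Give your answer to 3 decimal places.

0.411

MCC = (TP·TN − FP·FN) / √((TP+FP)(TP+FN)(TN+FP)(TN+FN))
Numerator = 740·195 − 266·63 = 127542
Denominator = √(1006·803·461·258) = √96080257284 = 309968.1553
MCC = 127542 / 309968.1553 = 0.411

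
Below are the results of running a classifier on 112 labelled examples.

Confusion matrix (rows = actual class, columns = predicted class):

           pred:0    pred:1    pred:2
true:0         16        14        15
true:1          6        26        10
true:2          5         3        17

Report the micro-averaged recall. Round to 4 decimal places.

0.5268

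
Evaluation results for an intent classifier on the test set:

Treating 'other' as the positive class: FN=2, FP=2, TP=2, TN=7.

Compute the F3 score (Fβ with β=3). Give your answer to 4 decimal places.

0.5000

Fβ = (1+β²)·TP / ((1+β²)·TP + β²·FN + FP), with β²=9
= 10·2 / (10·2 + 9·2 + 2) = 0.5000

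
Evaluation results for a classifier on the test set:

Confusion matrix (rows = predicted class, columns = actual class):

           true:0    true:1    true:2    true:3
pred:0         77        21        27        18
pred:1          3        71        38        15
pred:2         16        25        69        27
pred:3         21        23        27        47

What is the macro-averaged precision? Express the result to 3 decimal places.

0.500

Per-class precision (TP/(TP+FP)):
  0: TP=77, FP=21+27+18=66 → 77/143 = 0.5385
  1: TP=71, FP=3+38+15=56 → 71/127 = 0.5591
  2: TP=69, FP=16+25+27=68 → 69/137 = 0.5036
  3: TP=47, FP=21+23+27=71 → 47/118 = 0.3983
Macro-precision = mean = (0.5385 + 0.5591 + 0.5036 + 0.3983) / 4 = 0.500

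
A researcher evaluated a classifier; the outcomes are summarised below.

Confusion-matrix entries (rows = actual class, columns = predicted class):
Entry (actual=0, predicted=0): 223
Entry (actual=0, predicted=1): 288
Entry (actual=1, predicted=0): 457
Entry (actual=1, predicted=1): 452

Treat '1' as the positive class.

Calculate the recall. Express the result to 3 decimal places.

Recall = TP/(TP+FN) = 452/(452+457) = 452/909 = 0.497

0.497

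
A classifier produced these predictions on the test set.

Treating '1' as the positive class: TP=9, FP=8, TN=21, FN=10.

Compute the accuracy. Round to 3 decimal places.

0.625

Accuracy = (TP+TN)/N = (9+21)/48 = 0.625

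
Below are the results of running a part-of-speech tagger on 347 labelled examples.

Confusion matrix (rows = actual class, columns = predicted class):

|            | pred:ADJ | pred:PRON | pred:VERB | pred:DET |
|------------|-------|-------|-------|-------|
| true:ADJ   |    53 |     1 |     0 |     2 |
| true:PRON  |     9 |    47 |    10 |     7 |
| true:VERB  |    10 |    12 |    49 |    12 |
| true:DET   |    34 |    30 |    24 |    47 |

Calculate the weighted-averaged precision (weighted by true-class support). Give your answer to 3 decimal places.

0.601

Per-class precision (TP/(TP+FP)):
  ADJ: TP=53, FP=9+10+34=53 → 53/106 = 0.5000
  PRON: TP=47, FP=1+12+30=43 → 47/90 = 0.5222
  VERB: TP=49, FP=0+10+24=34 → 49/83 = 0.5904
  DET: TP=47, FP=2+7+12=21 → 47/68 = 0.6912
Weighted-precision = Σ (supportᵢ/N)·precisionᵢ with N=347: (56/347)·0.5000 + (73/347)·0.5222 + (83/347)·0.5904 + (135/347)·0.6912 = 0.601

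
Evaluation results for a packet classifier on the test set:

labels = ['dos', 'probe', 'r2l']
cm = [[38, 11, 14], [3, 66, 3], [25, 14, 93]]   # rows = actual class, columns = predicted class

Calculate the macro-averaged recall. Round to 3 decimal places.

0.741

Per-class recall (TP/(TP+FN)):
  dos: TP=38, FN=11+14=25 → 38/63 = 0.6032
  probe: TP=66, FN=3+3=6 → 66/72 = 0.9167
  r2l: TP=93, FN=25+14=39 → 93/132 = 0.7045
Macro-recall = mean = (0.6032 + 0.9167 + 0.7045) / 3 = 0.741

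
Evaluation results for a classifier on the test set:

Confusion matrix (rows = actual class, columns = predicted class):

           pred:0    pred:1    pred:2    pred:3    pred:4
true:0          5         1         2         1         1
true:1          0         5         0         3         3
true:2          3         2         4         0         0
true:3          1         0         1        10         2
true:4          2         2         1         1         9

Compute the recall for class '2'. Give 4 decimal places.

0.4444

recall = TP/(TP+FN).
2: TP=4, FN=3+2+0+0=5 → 4/9 = 0.44444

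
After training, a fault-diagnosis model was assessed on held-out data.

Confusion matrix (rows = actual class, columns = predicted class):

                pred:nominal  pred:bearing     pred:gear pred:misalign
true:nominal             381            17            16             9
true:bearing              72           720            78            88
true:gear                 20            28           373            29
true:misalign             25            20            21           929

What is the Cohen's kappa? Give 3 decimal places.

0.792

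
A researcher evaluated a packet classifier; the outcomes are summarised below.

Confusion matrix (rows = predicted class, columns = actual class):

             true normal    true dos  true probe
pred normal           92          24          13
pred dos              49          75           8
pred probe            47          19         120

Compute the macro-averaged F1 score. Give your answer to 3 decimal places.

0.638

Per-class F1 score (2·TP/(2·TP+FP+FN)):
  normal: TP=92, FP=24+13=37, FN=49+47=96 → 184/317 = 0.5804
  dos: TP=75, FP=49+8=57, FN=24+19=43 → 150/250 = 0.6000
  probe: TP=120, FP=47+19=66, FN=13+8=21 → 240/327 = 0.7339
Macro-F1 score = mean = (0.5804 + 0.6000 + 0.7339) / 3 = 0.638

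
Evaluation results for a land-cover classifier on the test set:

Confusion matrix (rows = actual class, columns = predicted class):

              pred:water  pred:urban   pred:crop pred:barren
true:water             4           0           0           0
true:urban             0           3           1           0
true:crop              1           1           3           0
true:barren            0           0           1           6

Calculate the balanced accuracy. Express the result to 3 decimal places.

Balanced accuracy = mean of per-class recall.
  water: recall = 4/4 = 1.0000
  urban: recall = 3/4 = 0.7500
  crop: recall = 3/5 = 0.6000
  barren: recall = 6/7 = 0.8571
Mean = (1.0000 + 0.7500 + 0.6000 + 0.8571) / 4 = 0.802

0.802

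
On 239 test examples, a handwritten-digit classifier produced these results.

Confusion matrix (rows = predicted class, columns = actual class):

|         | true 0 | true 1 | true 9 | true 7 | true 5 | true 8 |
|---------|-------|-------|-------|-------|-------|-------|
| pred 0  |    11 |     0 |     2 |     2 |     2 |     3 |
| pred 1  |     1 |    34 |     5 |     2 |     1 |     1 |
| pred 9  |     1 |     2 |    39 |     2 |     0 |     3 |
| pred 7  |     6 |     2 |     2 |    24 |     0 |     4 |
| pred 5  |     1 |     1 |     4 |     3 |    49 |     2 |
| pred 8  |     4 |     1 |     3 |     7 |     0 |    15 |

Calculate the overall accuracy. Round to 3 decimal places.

Accuracy = trace / total = (11+34+39+24+49+15=172) / 239 = 172/239 = 0.720

0.720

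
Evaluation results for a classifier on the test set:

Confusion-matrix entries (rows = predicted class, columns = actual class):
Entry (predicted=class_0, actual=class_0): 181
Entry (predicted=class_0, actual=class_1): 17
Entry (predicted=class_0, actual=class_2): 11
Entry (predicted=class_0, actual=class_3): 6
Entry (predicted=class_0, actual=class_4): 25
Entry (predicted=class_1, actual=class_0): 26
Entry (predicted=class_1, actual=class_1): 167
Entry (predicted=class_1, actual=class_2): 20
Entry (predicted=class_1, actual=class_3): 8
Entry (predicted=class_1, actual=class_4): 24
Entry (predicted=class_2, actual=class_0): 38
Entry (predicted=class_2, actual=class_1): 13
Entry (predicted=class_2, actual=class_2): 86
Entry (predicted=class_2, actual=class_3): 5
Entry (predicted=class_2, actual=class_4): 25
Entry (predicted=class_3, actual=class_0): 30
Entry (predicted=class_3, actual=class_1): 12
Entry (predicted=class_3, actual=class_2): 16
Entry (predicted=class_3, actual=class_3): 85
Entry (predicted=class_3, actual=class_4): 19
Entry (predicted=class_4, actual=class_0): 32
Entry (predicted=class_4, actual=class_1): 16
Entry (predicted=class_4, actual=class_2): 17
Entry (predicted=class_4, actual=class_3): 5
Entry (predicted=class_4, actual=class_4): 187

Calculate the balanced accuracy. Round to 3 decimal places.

Balanced accuracy = mean of per-class recall.
  class_0: recall = 181/307 = 0.5896
  class_1: recall = 167/225 = 0.7422
  class_2: recall = 86/150 = 0.5733
  class_3: recall = 85/109 = 0.7798
  class_4: recall = 187/280 = 0.6679
Mean = (0.5896 + 0.7422 + 0.5733 + 0.7798 + 0.6679) / 5 = 0.671

0.671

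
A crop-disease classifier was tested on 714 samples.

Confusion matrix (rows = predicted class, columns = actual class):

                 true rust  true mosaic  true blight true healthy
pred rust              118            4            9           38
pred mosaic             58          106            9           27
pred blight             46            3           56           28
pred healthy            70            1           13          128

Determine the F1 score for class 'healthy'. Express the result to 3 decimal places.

0.591

F1 score = 2·TP/(2·TP+FP+FN).
healthy: TP=128, FP=70+1+13=84, FN=38+27+28=93 → 256/433 = 0.5912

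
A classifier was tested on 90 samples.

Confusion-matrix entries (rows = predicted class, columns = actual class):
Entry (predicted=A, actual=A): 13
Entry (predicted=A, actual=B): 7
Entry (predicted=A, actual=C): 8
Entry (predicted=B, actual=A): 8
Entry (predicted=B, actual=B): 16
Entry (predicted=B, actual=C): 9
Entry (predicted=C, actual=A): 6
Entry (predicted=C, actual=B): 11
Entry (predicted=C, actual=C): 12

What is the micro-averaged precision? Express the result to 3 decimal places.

Micro-averaging pools counts across classes: ΣTP=41, ΣFP=49, ΣFN=49.
Micro-precision = TP/(TP+FP) on pooled counts = 0.456 (equals overall accuracy in single-label multiclass).

0.456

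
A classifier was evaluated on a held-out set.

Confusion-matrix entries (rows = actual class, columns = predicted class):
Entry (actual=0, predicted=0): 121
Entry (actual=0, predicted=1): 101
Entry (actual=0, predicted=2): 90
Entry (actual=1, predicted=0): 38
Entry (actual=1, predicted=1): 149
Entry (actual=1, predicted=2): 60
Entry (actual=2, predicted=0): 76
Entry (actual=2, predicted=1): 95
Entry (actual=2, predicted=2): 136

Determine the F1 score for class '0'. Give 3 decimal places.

0.442

F1 score = 2·TP/(2·TP+FP+FN).
0: TP=121, FP=38+76=114, FN=101+90=191 → 242/547 = 0.4424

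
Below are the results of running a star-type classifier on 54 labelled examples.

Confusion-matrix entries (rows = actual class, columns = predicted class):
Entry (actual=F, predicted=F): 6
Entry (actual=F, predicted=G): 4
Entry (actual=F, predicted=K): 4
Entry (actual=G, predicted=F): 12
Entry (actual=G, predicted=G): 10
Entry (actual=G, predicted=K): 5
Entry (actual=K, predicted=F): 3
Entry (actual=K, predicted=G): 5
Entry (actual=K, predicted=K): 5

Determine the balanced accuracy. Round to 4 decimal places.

Balanced accuracy = mean of per-class recall.
  F: recall = 6/14 = 0.42857
  G: recall = 10/27 = 0.37037
  K: recall = 5/13 = 0.38462
Mean = (0.42857 + 0.37037 + 0.38462) / 3 = 0.3945

0.3945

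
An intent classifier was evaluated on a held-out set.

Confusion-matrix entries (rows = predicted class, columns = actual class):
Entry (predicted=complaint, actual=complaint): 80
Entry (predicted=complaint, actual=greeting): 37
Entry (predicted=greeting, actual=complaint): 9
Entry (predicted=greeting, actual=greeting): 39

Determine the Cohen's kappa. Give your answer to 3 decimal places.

Observed agreement pₒ = trace/N = 119/165 = 0.7212
Expected agreement pₑ = Σ (rowᵢ·colᵢ)/N² = (89·117 + 76·48)/165² = 0.5165
κ = (pₒ − pₑ)/(1 − pₑ) = (0.7212 − 0.5165)/(1 − 0.5165) = 0.423

0.423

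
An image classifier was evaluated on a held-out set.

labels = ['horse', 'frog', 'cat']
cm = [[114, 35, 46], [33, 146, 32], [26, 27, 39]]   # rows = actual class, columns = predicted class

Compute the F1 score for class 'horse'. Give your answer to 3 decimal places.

F1 score = 2·TP/(2·TP+FP+FN).
horse: TP=114, FP=33+26=59, FN=35+46=81 → 228/368 = 0.6196

0.620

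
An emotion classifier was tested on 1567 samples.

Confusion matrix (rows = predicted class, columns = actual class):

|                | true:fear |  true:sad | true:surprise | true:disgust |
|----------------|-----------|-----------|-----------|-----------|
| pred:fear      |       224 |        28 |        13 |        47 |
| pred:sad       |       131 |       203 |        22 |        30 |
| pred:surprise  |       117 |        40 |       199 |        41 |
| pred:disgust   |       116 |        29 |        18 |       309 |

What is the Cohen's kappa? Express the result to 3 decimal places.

0.466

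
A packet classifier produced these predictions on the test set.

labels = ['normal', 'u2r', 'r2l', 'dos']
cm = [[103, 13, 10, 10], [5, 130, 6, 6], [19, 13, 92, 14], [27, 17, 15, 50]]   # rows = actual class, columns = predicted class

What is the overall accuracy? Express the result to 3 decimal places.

0.708

Accuracy = trace / total = (103+130+92+50=375) / 530 = 375/530 = 0.708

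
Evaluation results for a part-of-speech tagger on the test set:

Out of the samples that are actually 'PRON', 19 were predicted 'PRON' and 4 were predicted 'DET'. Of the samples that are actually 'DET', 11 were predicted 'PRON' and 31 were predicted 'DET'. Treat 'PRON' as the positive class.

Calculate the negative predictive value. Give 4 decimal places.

0.8857

NPV = TN/(TN+FN) = 31/(31+4) = 0.8857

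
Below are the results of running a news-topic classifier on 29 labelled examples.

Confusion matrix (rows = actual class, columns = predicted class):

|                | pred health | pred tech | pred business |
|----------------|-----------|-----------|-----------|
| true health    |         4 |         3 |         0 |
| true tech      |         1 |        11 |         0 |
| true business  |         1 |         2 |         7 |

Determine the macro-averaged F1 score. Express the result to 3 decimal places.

Per-class F1 score (2·TP/(2·TP+FP+FN)):
  health: TP=4, FP=1+1=2, FN=3+0=3 → 8/13 = 0.6154
  tech: TP=11, FP=3+2=5, FN=1+0=1 → 22/28 = 0.7857
  business: TP=7, FP=0+0=0, FN=1+2=3 → 14/17 = 0.8235
Macro-F1 score = mean = (0.6154 + 0.7857 + 0.8235) / 3 = 0.742

0.742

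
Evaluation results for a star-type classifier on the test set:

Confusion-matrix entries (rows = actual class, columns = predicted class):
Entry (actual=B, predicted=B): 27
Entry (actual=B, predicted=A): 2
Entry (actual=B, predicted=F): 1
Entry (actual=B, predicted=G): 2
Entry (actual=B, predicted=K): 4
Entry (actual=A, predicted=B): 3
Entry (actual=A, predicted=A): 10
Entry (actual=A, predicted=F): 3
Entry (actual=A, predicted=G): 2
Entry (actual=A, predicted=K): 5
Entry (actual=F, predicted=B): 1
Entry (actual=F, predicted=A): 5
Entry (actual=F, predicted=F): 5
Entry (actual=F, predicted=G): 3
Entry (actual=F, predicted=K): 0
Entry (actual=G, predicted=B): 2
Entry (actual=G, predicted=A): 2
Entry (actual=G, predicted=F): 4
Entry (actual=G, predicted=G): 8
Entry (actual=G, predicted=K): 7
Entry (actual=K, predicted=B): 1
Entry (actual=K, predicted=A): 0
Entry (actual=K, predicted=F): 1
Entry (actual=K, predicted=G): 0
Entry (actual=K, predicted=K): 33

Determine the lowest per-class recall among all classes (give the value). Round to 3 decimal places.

0.348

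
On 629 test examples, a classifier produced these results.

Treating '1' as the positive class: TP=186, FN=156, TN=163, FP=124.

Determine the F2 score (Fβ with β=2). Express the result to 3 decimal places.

0.554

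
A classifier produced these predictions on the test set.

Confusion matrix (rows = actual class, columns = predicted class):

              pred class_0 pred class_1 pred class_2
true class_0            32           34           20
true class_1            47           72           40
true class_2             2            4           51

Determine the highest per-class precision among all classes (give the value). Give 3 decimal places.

Per-class precision (TP/(TP+FP)):
  class_0: TP=32, FP=47+2=49 → 32/81 = 0.3951
  class_1: TP=72, FP=34+4=38 → 72/110 = 0.6545
  class_2: TP=51, FP=20+40=60 → 51/111 = 0.4595
Highest is class 'class_1' with precision = 0.655.

0.655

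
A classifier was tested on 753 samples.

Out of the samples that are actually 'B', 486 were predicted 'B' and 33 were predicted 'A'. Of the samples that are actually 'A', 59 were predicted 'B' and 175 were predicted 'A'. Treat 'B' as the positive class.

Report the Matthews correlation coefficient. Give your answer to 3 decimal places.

0.708

MCC = (TP·TN − FP·FN) / √((TP+FP)(TP+FN)(TN+FP)(TN+FN))
Numerator = 486·175 − 59·33 = 83103
Denominator = √(545·519·234·208) = √13767118560 = 117333.3651
MCC = 83103 / 117333.3651 = 0.708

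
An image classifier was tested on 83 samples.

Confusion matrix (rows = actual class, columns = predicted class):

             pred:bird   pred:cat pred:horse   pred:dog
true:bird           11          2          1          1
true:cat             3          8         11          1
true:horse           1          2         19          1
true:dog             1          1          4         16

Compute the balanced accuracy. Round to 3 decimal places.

0.659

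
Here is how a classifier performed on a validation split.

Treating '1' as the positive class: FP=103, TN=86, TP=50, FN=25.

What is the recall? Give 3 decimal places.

Recall = TP/(TP+FN) = 50/(50+25) = 50/75 = 0.667

0.667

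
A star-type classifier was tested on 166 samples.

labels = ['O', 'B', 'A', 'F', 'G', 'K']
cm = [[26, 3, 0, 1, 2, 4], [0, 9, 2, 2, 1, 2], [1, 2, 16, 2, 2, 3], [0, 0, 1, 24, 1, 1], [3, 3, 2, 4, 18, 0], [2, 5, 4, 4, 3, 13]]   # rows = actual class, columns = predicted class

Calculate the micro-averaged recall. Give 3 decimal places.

Micro-averaging pools counts across classes: ΣTP=106, ΣFP=60, ΣFN=60.
Micro-recall = TP/(TP+FN) on pooled counts = 0.639 (equals overall accuracy in single-label multiclass).

0.639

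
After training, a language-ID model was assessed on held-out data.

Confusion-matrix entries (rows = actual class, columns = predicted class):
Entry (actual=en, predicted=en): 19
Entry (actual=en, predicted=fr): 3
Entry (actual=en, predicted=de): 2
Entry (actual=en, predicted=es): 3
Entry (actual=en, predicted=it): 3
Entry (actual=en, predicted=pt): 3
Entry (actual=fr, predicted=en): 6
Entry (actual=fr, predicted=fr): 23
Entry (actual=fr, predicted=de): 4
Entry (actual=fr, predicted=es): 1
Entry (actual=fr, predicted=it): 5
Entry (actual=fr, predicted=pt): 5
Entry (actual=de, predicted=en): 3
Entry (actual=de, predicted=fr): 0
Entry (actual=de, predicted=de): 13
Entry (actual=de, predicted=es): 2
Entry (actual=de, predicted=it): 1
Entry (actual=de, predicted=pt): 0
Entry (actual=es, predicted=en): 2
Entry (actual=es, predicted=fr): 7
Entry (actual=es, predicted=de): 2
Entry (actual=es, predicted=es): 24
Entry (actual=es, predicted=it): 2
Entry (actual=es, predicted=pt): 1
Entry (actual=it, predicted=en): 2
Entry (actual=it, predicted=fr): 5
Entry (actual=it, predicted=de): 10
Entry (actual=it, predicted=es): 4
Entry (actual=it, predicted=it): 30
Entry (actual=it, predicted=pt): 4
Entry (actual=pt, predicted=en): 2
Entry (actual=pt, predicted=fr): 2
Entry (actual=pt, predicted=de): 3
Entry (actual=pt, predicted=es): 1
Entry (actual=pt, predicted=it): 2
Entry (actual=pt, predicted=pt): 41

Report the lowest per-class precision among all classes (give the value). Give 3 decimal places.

Per-class precision (TP/(TP+FP)):
  en: TP=19, FP=6+3+2+2+2=15 → 19/34 = 0.5588
  fr: TP=23, FP=3+0+7+5+2=17 → 23/40 = 0.5750
  de: TP=13, FP=2+4+2+10+3=21 → 13/34 = 0.3824
  es: TP=24, FP=3+1+2+4+1=11 → 24/35 = 0.6857
  it: TP=30, FP=3+5+1+2+2=13 → 30/43 = 0.6977
  pt: TP=41, FP=3+5+0+1+4=13 → 41/54 = 0.7593
Lowest is class 'de' with precision = 0.382.

0.382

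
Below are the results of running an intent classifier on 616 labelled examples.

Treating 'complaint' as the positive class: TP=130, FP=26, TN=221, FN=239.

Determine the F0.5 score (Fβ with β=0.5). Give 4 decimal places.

0.6546

Fβ = (1+β²)·TP / ((1+β²)·TP + β²·FN + FP), with β²=1/4
= 1.25·130 / (1.25·130 + 0.25·239 + 26) = 0.6546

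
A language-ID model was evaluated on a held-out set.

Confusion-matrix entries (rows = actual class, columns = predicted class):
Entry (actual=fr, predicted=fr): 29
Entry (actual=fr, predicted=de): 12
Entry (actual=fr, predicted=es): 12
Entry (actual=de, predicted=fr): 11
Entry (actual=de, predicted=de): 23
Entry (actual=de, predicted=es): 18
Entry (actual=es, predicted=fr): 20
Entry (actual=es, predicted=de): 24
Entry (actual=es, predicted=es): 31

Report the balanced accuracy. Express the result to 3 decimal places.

Balanced accuracy = mean of per-class recall.
  fr: recall = 29/53 = 0.5472
  de: recall = 23/52 = 0.4423
  es: recall = 31/75 = 0.4133
Mean = (0.5472 + 0.4423 + 0.4133) / 3 = 0.468

0.468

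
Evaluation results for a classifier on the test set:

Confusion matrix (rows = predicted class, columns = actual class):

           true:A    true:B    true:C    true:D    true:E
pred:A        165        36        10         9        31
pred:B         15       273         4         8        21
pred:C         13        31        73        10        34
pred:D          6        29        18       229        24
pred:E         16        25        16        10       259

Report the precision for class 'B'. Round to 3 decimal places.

One-vs-rest for 'B': TP = diagonal; FP = other classes predicted 'B'; FN = 'B' predicted as other.
precision = TP/(TP+FP).
B: TP=273, FP=15+4+8+21=48 → 273/321 = 0.8505

0.850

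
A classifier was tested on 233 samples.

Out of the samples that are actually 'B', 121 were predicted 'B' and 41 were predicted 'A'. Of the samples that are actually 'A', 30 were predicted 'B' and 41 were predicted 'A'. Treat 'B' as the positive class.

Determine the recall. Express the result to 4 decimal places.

Recall = TP/(TP+FN) = 121/(121+41) = 121/162 = 0.7469

0.7469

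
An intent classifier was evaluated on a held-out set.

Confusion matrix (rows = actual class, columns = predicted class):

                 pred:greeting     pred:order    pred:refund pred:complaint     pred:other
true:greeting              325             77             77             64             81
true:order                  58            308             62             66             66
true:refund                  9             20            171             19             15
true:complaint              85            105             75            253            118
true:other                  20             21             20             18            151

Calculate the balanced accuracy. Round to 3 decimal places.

0.571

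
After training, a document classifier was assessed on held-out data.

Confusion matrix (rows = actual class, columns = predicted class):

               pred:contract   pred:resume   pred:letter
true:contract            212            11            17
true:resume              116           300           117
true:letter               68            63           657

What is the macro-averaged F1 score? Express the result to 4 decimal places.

Per-class F1 score (2·TP/(2·TP+FP+FN)):
  contract: TP=212, FP=116+68=184, FN=11+17=28 → 424/636 = 0.66667
  resume: TP=300, FP=11+63=74, FN=116+117=233 → 600/907 = 0.66152
  letter: TP=657, FP=17+117=134, FN=68+63=131 → 1314/1579 = 0.83217
Macro-F1 score = mean = (0.66667 + 0.66152 + 0.83217) / 3 = 0.7201

0.7201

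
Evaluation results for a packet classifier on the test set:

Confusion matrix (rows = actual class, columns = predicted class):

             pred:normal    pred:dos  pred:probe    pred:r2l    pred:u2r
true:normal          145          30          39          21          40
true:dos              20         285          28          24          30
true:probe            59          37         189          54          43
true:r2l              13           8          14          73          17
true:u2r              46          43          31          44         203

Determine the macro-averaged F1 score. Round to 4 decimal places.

Per-class F1 score (2·TP/(2·TP+FP+FN)):
  normal: TP=145, FP=20+59+13+46=138, FN=30+39+21+40=130 → 290/558 = 0.51971
  dos: TP=285, FP=30+37+8+43=118, FN=20+28+24+30=102 → 570/790 = 0.72152
  probe: TP=189, FP=39+28+14+31=112, FN=59+37+54+43=193 → 378/683 = 0.55344
  r2l: TP=73, FP=21+24+54+44=143, FN=13+8+14+17=52 → 146/341 = 0.42815
  u2r: TP=203, FP=40+30+43+17=130, FN=46+43+31+44=164 → 406/700 = 0.58000
Macro-F1 score = mean = (0.51971 + 0.72152 + 0.55344 + 0.42815 + 0.58000) / 5 = 0.5606

0.5606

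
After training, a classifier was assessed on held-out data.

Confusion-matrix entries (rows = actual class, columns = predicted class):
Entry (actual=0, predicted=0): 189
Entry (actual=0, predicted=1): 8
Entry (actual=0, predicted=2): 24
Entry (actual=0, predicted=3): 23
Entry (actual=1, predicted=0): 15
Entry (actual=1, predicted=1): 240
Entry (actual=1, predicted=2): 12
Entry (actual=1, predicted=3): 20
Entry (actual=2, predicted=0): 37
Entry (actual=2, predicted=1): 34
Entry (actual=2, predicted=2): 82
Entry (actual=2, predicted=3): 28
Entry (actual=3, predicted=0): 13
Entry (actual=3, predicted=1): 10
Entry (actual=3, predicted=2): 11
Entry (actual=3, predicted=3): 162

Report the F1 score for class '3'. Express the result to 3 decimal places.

F1 score = 2·TP/(2·TP+FP+FN).
3: TP=162, FP=23+20+28=71, FN=13+10+11=34 → 324/429 = 0.7552

0.755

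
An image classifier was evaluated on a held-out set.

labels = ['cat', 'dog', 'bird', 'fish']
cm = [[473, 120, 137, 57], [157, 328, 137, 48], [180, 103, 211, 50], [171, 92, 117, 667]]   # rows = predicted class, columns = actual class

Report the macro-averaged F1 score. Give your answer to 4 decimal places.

Per-class F1 score (2·TP/(2·TP+FP+FN)):
  cat: TP=473, FP=120+137+57=314, FN=157+180+171=508 → 946/1768 = 0.53507
  dog: TP=328, FP=157+137+48=342, FN=120+103+92=315 → 656/1313 = 0.49962
  bird: TP=211, FP=180+103+50=333, FN=137+137+117=391 → 422/1146 = 0.36824
  fish: TP=667, FP=171+92+117=380, FN=57+48+50=155 → 1334/1869 = 0.71375
Macro-F1 score = mean = (0.53507 + 0.49962 + 0.36824 + 0.71375) / 4 = 0.5292

0.5292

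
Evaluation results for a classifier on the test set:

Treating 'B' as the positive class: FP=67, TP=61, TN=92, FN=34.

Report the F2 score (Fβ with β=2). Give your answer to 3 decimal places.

0.600

Fβ = (1+β²)·TP / ((1+β²)·TP + β²·FN + FP), with β²=4
= 5·61 / (5·61 + 4·34 + 67) = 0.600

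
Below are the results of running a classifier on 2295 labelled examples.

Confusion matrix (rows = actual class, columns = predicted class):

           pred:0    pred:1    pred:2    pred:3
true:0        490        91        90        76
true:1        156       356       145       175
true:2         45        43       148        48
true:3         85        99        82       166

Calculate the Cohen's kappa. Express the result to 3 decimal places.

0.326

Observed agreement pₒ = trace/N = 1160/2295 = 0.5054
Expected agreement pₑ = Σ (rowᵢ·colᵢ)/N² = (747·776 + 832·589 + 284·465 + 432·465)/2295² = 0.2663
κ = (pₒ − pₑ)/(1 − pₑ) = (0.5054 − 0.2663)/(1 − 0.2663) = 0.326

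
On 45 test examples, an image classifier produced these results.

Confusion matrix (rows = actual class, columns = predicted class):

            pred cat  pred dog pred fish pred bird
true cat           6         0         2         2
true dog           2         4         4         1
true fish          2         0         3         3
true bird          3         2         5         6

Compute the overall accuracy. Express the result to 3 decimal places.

Accuracy = trace / total = (6+4+3+6=19) / 45 = 19/45 = 0.422

0.422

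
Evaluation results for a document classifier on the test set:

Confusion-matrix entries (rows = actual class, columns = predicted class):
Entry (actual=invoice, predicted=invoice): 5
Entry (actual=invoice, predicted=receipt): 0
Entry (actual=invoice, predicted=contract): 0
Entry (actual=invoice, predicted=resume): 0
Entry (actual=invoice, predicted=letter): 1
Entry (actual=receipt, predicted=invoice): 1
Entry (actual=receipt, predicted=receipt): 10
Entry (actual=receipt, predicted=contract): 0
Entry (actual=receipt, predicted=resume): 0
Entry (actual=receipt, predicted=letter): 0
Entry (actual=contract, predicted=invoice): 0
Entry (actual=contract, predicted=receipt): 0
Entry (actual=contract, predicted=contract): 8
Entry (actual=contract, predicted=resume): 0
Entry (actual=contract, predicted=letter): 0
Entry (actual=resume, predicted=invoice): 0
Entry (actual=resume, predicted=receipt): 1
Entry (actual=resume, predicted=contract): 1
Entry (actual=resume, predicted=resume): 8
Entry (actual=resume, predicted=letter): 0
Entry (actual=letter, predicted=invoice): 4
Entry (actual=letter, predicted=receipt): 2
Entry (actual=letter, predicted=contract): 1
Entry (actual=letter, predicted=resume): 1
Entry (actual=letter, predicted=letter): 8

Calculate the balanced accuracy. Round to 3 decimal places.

0.808

Balanced accuracy = mean of per-class recall.
  invoice: recall = 5/6 = 0.8333
  receipt: recall = 10/11 = 0.9091
  contract: recall = 8/8 = 1.0000
  resume: recall = 8/10 = 0.8000
  letter: recall = 8/16 = 0.5000
Mean = (0.8333 + 0.9091 + 1.0000 + 0.8000 + 0.5000) / 5 = 0.808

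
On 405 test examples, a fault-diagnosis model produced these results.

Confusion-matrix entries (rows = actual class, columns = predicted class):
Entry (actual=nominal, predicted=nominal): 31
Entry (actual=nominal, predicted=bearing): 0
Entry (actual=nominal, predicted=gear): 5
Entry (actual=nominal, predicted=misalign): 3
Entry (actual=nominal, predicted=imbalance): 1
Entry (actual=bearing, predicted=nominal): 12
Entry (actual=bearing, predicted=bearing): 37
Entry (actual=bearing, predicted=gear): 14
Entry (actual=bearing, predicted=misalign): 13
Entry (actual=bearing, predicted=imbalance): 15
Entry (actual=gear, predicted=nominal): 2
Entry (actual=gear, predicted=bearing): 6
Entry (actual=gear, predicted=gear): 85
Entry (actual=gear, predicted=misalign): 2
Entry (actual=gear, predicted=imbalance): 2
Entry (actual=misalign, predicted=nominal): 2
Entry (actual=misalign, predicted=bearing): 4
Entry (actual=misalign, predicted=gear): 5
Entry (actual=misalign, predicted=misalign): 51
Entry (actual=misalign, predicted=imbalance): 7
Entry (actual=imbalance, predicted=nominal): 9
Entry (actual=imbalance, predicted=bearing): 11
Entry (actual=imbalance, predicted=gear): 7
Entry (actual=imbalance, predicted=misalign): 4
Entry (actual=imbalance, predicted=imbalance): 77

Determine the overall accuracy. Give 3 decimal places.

Accuracy = trace / total = (31+37+85+51+77=281) / 405 = 281/405 = 0.694

0.694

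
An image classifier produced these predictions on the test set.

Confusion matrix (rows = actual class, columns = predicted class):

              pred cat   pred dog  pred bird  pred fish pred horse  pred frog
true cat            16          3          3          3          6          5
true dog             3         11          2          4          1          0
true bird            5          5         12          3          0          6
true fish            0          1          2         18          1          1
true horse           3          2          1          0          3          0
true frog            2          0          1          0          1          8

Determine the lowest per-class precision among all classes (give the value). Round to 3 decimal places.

Per-class precision (TP/(TP+FP)):
  cat: TP=16, FP=3+5+0+3+2=13 → 16/29 = 0.5517
  dog: TP=11, FP=3+5+1+2+0=11 → 11/22 = 0.5000
  bird: TP=12, FP=3+2+2+1+1=9 → 12/21 = 0.5714
  fish: TP=18, FP=3+4+3+0+0=10 → 18/28 = 0.6429
  horse: TP=3, FP=6+1+0+1+1=9 → 3/12 = 0.2500
  frog: TP=8, FP=5+0+6+1+0=12 → 8/20 = 0.4000
Lowest is class 'horse' with precision = 0.250.

0.250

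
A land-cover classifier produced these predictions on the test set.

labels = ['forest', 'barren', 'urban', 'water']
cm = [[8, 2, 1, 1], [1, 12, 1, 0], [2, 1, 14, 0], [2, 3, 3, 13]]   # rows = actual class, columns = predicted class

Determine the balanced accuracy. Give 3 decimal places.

0.742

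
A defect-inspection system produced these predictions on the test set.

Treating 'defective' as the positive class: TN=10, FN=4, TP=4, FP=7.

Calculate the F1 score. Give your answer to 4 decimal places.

0.4211

Precision = TP/(TP+FP) = 4/11 = 0.3636
Recall = TP/(TP+FN) = 4/8 = 0.5000
F1 = 2·TP/(2·TP+FP+FN) = 8/19 = 0.4211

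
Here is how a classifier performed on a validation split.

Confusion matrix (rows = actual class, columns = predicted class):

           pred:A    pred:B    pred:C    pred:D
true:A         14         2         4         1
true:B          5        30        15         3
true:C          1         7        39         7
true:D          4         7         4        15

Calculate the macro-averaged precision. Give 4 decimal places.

Per-class precision (TP/(TP+FP)):
  A: TP=14, FP=5+1+4=10 → 14/24 = 0.58333
  B: TP=30, FP=2+7+7=16 → 30/46 = 0.65217
  C: TP=39, FP=4+15+4=23 → 39/62 = 0.62903
  D: TP=15, FP=1+3+7=11 → 15/26 = 0.57692
Macro-precision = mean = (0.58333 + 0.65217 + 0.62903 + 0.57692) / 4 = 0.6104

0.6104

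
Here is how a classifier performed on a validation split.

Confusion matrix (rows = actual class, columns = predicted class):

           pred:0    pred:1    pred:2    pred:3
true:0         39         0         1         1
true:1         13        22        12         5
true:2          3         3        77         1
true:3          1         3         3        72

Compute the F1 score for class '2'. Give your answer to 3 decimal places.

F1 score = 2·TP/(2·TP+FP+FN).
2: TP=77, FP=1+12+3=16, FN=3+3+1=7 → 154/177 = 0.8701

0.870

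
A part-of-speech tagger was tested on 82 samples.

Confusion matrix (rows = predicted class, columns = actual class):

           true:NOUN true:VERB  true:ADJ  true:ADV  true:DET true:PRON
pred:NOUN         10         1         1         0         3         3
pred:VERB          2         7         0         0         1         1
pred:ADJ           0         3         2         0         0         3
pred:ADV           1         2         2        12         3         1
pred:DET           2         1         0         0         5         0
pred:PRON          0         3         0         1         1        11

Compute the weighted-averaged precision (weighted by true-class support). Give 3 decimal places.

0.598

Per-class precision (TP/(TP+FP)):
  NOUN: TP=10, FP=1+1+0+3+3=8 → 10/18 = 0.5556
  VERB: TP=7, FP=2+0+0+1+1=4 → 7/11 = 0.6364
  ADJ: TP=2, FP=0+3+0+0+3=6 → 2/8 = 0.2500
  ADV: TP=12, FP=1+2+2+3+1=9 → 12/21 = 0.5714
  DET: TP=5, FP=2+1+0+0+0=3 → 5/8 = 0.6250
  PRON: TP=11, FP=0+3+0+1+1=5 → 11/16 = 0.6875
Weighted-precision = Σ (supportᵢ/N)·precisionᵢ with N=82: (15/82)·0.5556 + (17/82)·0.6364 + (5/82)·0.2500 + (13/82)·0.5714 + (13/82)·0.6250 + (19/82)·0.6875 = 0.598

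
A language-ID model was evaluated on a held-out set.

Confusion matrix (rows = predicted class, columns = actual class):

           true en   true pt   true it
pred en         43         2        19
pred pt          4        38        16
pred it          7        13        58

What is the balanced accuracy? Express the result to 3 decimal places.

0.712

Balanced accuracy = mean of per-class recall.
  en: recall = 43/54 = 0.7963
  pt: recall = 38/53 = 0.7170
  it: recall = 58/93 = 0.6237
Mean = (0.7963 + 0.7170 + 0.6237) / 3 = 0.712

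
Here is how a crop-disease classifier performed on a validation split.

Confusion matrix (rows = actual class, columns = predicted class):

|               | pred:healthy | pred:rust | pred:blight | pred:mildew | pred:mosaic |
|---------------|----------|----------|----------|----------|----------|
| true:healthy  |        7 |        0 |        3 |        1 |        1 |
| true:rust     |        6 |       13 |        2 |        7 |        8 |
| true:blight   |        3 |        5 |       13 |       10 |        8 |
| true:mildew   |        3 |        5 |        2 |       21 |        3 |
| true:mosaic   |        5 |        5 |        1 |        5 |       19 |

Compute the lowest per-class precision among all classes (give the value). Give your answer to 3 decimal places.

Per-class precision (TP/(TP+FP)):
  healthy: TP=7, FP=6+3+3+5=17 → 7/24 = 0.2917
  rust: TP=13, FP=0+5+5+5=15 → 13/28 = 0.4643
  blight: TP=13, FP=3+2+2+1=8 → 13/21 = 0.6190
  mildew: TP=21, FP=1+7+10+5=23 → 21/44 = 0.4773
  mosaic: TP=19, FP=1+8+8+3=20 → 19/39 = 0.4872
Lowest is class 'healthy' with precision = 0.292.

0.292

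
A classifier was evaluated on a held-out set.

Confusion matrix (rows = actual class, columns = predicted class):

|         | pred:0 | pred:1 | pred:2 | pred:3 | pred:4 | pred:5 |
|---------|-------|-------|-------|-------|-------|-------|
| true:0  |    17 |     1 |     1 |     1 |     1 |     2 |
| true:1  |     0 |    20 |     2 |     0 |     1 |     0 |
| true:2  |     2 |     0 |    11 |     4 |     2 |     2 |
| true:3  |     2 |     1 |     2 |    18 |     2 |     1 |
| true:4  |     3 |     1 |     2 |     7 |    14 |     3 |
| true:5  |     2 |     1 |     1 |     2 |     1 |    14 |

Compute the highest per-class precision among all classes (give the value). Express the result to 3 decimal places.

0.833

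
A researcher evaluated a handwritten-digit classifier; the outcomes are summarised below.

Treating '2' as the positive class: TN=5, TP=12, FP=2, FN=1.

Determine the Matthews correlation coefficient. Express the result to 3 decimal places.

MCC = (TP·TN − FP·FN) / √((TP+FP)(TP+FN)(TN+FP)(TN+FN))
Numerator = 12·5 − 2·1 = 58
Denominator = √(14·13·7·6) = √7644 = 87.4300
MCC = 58 / 87.4300 = 0.663

0.663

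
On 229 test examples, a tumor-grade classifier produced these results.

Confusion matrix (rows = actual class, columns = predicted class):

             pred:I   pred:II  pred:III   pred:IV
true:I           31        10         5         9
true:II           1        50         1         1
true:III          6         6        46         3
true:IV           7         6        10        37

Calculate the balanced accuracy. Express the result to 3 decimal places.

Balanced accuracy = mean of per-class recall.
  I: recall = 31/55 = 0.5636
  II: recall = 50/53 = 0.9434
  III: recall = 46/61 = 0.7541
  IV: recall = 37/60 = 0.6167
Mean = (0.5636 + 0.9434 + 0.7541 + 0.6167) / 4 = 0.719

0.719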